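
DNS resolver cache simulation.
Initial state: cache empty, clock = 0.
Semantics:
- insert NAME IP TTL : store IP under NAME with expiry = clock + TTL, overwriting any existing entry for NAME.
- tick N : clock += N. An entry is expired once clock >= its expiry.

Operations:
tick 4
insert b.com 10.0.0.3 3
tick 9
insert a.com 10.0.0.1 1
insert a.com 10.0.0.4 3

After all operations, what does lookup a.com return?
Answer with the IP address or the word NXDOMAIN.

Answer: 10.0.0.4

Derivation:
Op 1: tick 4 -> clock=4.
Op 2: insert b.com -> 10.0.0.3 (expiry=4+3=7). clock=4
Op 3: tick 9 -> clock=13. purged={b.com}
Op 4: insert a.com -> 10.0.0.1 (expiry=13+1=14). clock=13
Op 5: insert a.com -> 10.0.0.4 (expiry=13+3=16). clock=13
lookup a.com: present, ip=10.0.0.4 expiry=16 > clock=13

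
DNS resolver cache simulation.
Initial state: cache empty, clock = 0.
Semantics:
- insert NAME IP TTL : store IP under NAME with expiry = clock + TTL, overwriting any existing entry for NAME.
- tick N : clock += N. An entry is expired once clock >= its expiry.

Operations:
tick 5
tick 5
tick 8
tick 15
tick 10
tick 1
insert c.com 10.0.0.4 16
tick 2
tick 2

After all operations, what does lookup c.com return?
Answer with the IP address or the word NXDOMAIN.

Op 1: tick 5 -> clock=5.
Op 2: tick 5 -> clock=10.
Op 3: tick 8 -> clock=18.
Op 4: tick 15 -> clock=33.
Op 5: tick 10 -> clock=43.
Op 6: tick 1 -> clock=44.
Op 7: insert c.com -> 10.0.0.4 (expiry=44+16=60). clock=44
Op 8: tick 2 -> clock=46.
Op 9: tick 2 -> clock=48.
lookup c.com: present, ip=10.0.0.4 expiry=60 > clock=48

Answer: 10.0.0.4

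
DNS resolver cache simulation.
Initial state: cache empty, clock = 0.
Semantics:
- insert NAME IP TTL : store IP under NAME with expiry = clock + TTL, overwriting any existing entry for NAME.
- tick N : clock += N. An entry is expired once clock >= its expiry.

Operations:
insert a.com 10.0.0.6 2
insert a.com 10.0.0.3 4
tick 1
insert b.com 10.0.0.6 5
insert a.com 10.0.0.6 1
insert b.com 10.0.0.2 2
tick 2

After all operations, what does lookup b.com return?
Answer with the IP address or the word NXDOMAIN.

Op 1: insert a.com -> 10.0.0.6 (expiry=0+2=2). clock=0
Op 2: insert a.com -> 10.0.0.3 (expiry=0+4=4). clock=0
Op 3: tick 1 -> clock=1.
Op 4: insert b.com -> 10.0.0.6 (expiry=1+5=6). clock=1
Op 5: insert a.com -> 10.0.0.6 (expiry=1+1=2). clock=1
Op 6: insert b.com -> 10.0.0.2 (expiry=1+2=3). clock=1
Op 7: tick 2 -> clock=3. purged={a.com,b.com}
lookup b.com: not in cache (expired or never inserted)

Answer: NXDOMAIN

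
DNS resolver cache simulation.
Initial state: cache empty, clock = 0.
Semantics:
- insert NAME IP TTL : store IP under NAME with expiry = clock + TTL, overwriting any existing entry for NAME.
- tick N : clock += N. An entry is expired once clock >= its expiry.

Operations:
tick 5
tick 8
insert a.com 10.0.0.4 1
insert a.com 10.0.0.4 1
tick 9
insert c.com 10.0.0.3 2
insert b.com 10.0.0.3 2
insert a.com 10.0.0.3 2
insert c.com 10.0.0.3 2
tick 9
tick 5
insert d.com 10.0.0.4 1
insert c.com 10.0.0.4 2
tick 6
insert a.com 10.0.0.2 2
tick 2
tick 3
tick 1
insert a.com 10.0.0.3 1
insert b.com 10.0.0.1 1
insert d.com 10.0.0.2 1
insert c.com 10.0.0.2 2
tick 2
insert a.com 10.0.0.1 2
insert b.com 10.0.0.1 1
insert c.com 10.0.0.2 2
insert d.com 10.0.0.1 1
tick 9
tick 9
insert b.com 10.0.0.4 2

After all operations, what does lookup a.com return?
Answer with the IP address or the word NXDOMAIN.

Answer: NXDOMAIN

Derivation:
Op 1: tick 5 -> clock=5.
Op 2: tick 8 -> clock=13.
Op 3: insert a.com -> 10.0.0.4 (expiry=13+1=14). clock=13
Op 4: insert a.com -> 10.0.0.4 (expiry=13+1=14). clock=13
Op 5: tick 9 -> clock=22. purged={a.com}
Op 6: insert c.com -> 10.0.0.3 (expiry=22+2=24). clock=22
Op 7: insert b.com -> 10.0.0.3 (expiry=22+2=24). clock=22
Op 8: insert a.com -> 10.0.0.3 (expiry=22+2=24). clock=22
Op 9: insert c.com -> 10.0.0.3 (expiry=22+2=24). clock=22
Op 10: tick 9 -> clock=31. purged={a.com,b.com,c.com}
Op 11: tick 5 -> clock=36.
Op 12: insert d.com -> 10.0.0.4 (expiry=36+1=37). clock=36
Op 13: insert c.com -> 10.0.0.4 (expiry=36+2=38). clock=36
Op 14: tick 6 -> clock=42. purged={c.com,d.com}
Op 15: insert a.com -> 10.0.0.2 (expiry=42+2=44). clock=42
Op 16: tick 2 -> clock=44. purged={a.com}
Op 17: tick 3 -> clock=47.
Op 18: tick 1 -> clock=48.
Op 19: insert a.com -> 10.0.0.3 (expiry=48+1=49). clock=48
Op 20: insert b.com -> 10.0.0.1 (expiry=48+1=49). clock=48
Op 21: insert d.com -> 10.0.0.2 (expiry=48+1=49). clock=48
Op 22: insert c.com -> 10.0.0.2 (expiry=48+2=50). clock=48
Op 23: tick 2 -> clock=50. purged={a.com,b.com,c.com,d.com}
Op 24: insert a.com -> 10.0.0.1 (expiry=50+2=52). clock=50
Op 25: insert b.com -> 10.0.0.1 (expiry=50+1=51). clock=50
Op 26: insert c.com -> 10.0.0.2 (expiry=50+2=52). clock=50
Op 27: insert d.com -> 10.0.0.1 (expiry=50+1=51). clock=50
Op 28: tick 9 -> clock=59. purged={a.com,b.com,c.com,d.com}
Op 29: tick 9 -> clock=68.
Op 30: insert b.com -> 10.0.0.4 (expiry=68+2=70). clock=68
lookup a.com: not in cache (expired or never inserted)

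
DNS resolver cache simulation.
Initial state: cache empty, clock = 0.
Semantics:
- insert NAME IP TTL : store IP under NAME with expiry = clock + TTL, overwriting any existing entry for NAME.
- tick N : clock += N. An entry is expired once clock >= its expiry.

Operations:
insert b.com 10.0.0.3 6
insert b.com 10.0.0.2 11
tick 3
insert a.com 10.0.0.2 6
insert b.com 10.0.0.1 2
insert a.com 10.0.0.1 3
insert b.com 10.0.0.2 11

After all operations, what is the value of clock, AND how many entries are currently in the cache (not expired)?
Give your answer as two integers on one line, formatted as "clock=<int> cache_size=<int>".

Answer: clock=3 cache_size=2

Derivation:
Op 1: insert b.com -> 10.0.0.3 (expiry=0+6=6). clock=0
Op 2: insert b.com -> 10.0.0.2 (expiry=0+11=11). clock=0
Op 3: tick 3 -> clock=3.
Op 4: insert a.com -> 10.0.0.2 (expiry=3+6=9). clock=3
Op 5: insert b.com -> 10.0.0.1 (expiry=3+2=5). clock=3
Op 6: insert a.com -> 10.0.0.1 (expiry=3+3=6). clock=3
Op 7: insert b.com -> 10.0.0.2 (expiry=3+11=14). clock=3
Final clock = 3
Final cache (unexpired): {a.com,b.com} -> size=2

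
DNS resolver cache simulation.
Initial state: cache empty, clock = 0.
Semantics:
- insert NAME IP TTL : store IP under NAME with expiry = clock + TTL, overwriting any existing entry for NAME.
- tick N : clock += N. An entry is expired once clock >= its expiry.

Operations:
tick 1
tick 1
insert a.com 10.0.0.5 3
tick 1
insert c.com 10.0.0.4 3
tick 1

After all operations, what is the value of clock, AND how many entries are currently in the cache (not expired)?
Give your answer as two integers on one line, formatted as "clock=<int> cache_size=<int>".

Op 1: tick 1 -> clock=1.
Op 2: tick 1 -> clock=2.
Op 3: insert a.com -> 10.0.0.5 (expiry=2+3=5). clock=2
Op 4: tick 1 -> clock=3.
Op 5: insert c.com -> 10.0.0.4 (expiry=3+3=6). clock=3
Op 6: tick 1 -> clock=4.
Final clock = 4
Final cache (unexpired): {a.com,c.com} -> size=2

Answer: clock=4 cache_size=2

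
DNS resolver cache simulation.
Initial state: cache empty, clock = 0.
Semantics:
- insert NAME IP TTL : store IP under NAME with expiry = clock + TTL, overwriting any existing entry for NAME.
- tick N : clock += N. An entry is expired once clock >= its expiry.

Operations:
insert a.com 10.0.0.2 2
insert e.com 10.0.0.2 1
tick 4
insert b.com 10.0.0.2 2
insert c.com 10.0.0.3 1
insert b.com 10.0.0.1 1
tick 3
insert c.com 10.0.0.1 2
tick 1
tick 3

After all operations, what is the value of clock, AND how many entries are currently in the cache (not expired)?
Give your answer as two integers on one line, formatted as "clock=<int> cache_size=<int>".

Op 1: insert a.com -> 10.0.0.2 (expiry=0+2=2). clock=0
Op 2: insert e.com -> 10.0.0.2 (expiry=0+1=1). clock=0
Op 3: tick 4 -> clock=4. purged={a.com,e.com}
Op 4: insert b.com -> 10.0.0.2 (expiry=4+2=6). clock=4
Op 5: insert c.com -> 10.0.0.3 (expiry=4+1=5). clock=4
Op 6: insert b.com -> 10.0.0.1 (expiry=4+1=5). clock=4
Op 7: tick 3 -> clock=7. purged={b.com,c.com}
Op 8: insert c.com -> 10.0.0.1 (expiry=7+2=9). clock=7
Op 9: tick 1 -> clock=8.
Op 10: tick 3 -> clock=11. purged={c.com}
Final clock = 11
Final cache (unexpired): {} -> size=0

Answer: clock=11 cache_size=0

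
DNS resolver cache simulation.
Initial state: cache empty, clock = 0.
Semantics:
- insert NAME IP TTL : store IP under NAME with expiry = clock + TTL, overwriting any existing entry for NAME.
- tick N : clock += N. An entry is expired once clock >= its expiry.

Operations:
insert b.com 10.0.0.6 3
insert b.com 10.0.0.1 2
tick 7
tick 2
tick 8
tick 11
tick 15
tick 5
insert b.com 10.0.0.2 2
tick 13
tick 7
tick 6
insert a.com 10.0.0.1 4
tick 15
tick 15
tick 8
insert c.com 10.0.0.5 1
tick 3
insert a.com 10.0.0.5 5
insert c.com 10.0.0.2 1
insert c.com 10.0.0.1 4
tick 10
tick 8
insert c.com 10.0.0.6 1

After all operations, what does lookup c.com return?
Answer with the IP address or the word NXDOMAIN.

Answer: 10.0.0.6

Derivation:
Op 1: insert b.com -> 10.0.0.6 (expiry=0+3=3). clock=0
Op 2: insert b.com -> 10.0.0.1 (expiry=0+2=2). clock=0
Op 3: tick 7 -> clock=7. purged={b.com}
Op 4: tick 2 -> clock=9.
Op 5: tick 8 -> clock=17.
Op 6: tick 11 -> clock=28.
Op 7: tick 15 -> clock=43.
Op 8: tick 5 -> clock=48.
Op 9: insert b.com -> 10.0.0.2 (expiry=48+2=50). clock=48
Op 10: tick 13 -> clock=61. purged={b.com}
Op 11: tick 7 -> clock=68.
Op 12: tick 6 -> clock=74.
Op 13: insert a.com -> 10.0.0.1 (expiry=74+4=78). clock=74
Op 14: tick 15 -> clock=89. purged={a.com}
Op 15: tick 15 -> clock=104.
Op 16: tick 8 -> clock=112.
Op 17: insert c.com -> 10.0.0.5 (expiry=112+1=113). clock=112
Op 18: tick 3 -> clock=115. purged={c.com}
Op 19: insert a.com -> 10.0.0.5 (expiry=115+5=120). clock=115
Op 20: insert c.com -> 10.0.0.2 (expiry=115+1=116). clock=115
Op 21: insert c.com -> 10.0.0.1 (expiry=115+4=119). clock=115
Op 22: tick 10 -> clock=125. purged={a.com,c.com}
Op 23: tick 8 -> clock=133.
Op 24: insert c.com -> 10.0.0.6 (expiry=133+1=134). clock=133
lookup c.com: present, ip=10.0.0.6 expiry=134 > clock=133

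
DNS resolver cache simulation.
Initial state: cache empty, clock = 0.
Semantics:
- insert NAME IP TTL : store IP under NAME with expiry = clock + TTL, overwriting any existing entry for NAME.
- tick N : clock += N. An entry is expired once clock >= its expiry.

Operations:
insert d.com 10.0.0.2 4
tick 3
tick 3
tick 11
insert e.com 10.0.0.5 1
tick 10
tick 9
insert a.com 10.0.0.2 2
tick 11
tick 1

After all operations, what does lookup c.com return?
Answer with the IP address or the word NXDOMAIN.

Op 1: insert d.com -> 10.0.0.2 (expiry=0+4=4). clock=0
Op 2: tick 3 -> clock=3.
Op 3: tick 3 -> clock=6. purged={d.com}
Op 4: tick 11 -> clock=17.
Op 5: insert e.com -> 10.0.0.5 (expiry=17+1=18). clock=17
Op 6: tick 10 -> clock=27. purged={e.com}
Op 7: tick 9 -> clock=36.
Op 8: insert a.com -> 10.0.0.2 (expiry=36+2=38). clock=36
Op 9: tick 11 -> clock=47. purged={a.com}
Op 10: tick 1 -> clock=48.
lookup c.com: not in cache (expired or never inserted)

Answer: NXDOMAIN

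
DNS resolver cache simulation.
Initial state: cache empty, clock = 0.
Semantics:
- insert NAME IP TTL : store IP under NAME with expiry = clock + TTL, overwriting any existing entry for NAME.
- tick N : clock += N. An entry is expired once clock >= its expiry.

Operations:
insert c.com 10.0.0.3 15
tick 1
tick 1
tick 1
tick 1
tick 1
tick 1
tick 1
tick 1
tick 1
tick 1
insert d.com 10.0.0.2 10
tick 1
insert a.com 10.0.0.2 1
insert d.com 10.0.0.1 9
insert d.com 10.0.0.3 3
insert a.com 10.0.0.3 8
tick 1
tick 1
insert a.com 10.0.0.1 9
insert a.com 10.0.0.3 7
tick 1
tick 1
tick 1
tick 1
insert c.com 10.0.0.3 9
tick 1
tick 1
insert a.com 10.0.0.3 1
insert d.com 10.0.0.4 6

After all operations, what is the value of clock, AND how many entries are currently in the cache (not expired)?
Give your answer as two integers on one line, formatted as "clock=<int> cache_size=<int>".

Op 1: insert c.com -> 10.0.0.3 (expiry=0+15=15). clock=0
Op 2: tick 1 -> clock=1.
Op 3: tick 1 -> clock=2.
Op 4: tick 1 -> clock=3.
Op 5: tick 1 -> clock=4.
Op 6: tick 1 -> clock=5.
Op 7: tick 1 -> clock=6.
Op 8: tick 1 -> clock=7.
Op 9: tick 1 -> clock=8.
Op 10: tick 1 -> clock=9.
Op 11: tick 1 -> clock=10.
Op 12: insert d.com -> 10.0.0.2 (expiry=10+10=20). clock=10
Op 13: tick 1 -> clock=11.
Op 14: insert a.com -> 10.0.0.2 (expiry=11+1=12). clock=11
Op 15: insert d.com -> 10.0.0.1 (expiry=11+9=20). clock=11
Op 16: insert d.com -> 10.0.0.3 (expiry=11+3=14). clock=11
Op 17: insert a.com -> 10.0.0.3 (expiry=11+8=19). clock=11
Op 18: tick 1 -> clock=12.
Op 19: tick 1 -> clock=13.
Op 20: insert a.com -> 10.0.0.1 (expiry=13+9=22). clock=13
Op 21: insert a.com -> 10.0.0.3 (expiry=13+7=20). clock=13
Op 22: tick 1 -> clock=14. purged={d.com}
Op 23: tick 1 -> clock=15. purged={c.com}
Op 24: tick 1 -> clock=16.
Op 25: tick 1 -> clock=17.
Op 26: insert c.com -> 10.0.0.3 (expiry=17+9=26). clock=17
Op 27: tick 1 -> clock=18.
Op 28: tick 1 -> clock=19.
Op 29: insert a.com -> 10.0.0.3 (expiry=19+1=20). clock=19
Op 30: insert d.com -> 10.0.0.4 (expiry=19+6=25). clock=19
Final clock = 19
Final cache (unexpired): {a.com,c.com,d.com} -> size=3

Answer: clock=19 cache_size=3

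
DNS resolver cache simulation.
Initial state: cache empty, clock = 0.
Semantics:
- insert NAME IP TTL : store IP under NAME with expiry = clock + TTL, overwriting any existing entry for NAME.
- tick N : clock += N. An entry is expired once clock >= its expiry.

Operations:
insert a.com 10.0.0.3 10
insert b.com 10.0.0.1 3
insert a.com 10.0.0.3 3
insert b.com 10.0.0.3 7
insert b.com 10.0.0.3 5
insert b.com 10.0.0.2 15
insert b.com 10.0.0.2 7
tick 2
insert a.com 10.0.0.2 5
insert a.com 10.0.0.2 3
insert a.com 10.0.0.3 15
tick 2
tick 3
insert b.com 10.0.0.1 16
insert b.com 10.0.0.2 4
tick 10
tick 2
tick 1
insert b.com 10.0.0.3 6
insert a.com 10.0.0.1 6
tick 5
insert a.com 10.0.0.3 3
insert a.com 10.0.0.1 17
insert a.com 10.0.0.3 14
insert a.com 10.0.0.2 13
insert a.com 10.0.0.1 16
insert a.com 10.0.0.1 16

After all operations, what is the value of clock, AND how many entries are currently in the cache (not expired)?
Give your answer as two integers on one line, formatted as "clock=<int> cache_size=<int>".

Answer: clock=25 cache_size=2

Derivation:
Op 1: insert a.com -> 10.0.0.3 (expiry=0+10=10). clock=0
Op 2: insert b.com -> 10.0.0.1 (expiry=0+3=3). clock=0
Op 3: insert a.com -> 10.0.0.3 (expiry=0+3=3). clock=0
Op 4: insert b.com -> 10.0.0.3 (expiry=0+7=7). clock=0
Op 5: insert b.com -> 10.0.0.3 (expiry=0+5=5). clock=0
Op 6: insert b.com -> 10.0.0.2 (expiry=0+15=15). clock=0
Op 7: insert b.com -> 10.0.0.2 (expiry=0+7=7). clock=0
Op 8: tick 2 -> clock=2.
Op 9: insert a.com -> 10.0.0.2 (expiry=2+5=7). clock=2
Op 10: insert a.com -> 10.0.0.2 (expiry=2+3=5). clock=2
Op 11: insert a.com -> 10.0.0.3 (expiry=2+15=17). clock=2
Op 12: tick 2 -> clock=4.
Op 13: tick 3 -> clock=7. purged={b.com}
Op 14: insert b.com -> 10.0.0.1 (expiry=7+16=23). clock=7
Op 15: insert b.com -> 10.0.0.2 (expiry=7+4=11). clock=7
Op 16: tick 10 -> clock=17. purged={a.com,b.com}
Op 17: tick 2 -> clock=19.
Op 18: tick 1 -> clock=20.
Op 19: insert b.com -> 10.0.0.3 (expiry=20+6=26). clock=20
Op 20: insert a.com -> 10.0.0.1 (expiry=20+6=26). clock=20
Op 21: tick 5 -> clock=25.
Op 22: insert a.com -> 10.0.0.3 (expiry=25+3=28). clock=25
Op 23: insert a.com -> 10.0.0.1 (expiry=25+17=42). clock=25
Op 24: insert a.com -> 10.0.0.3 (expiry=25+14=39). clock=25
Op 25: insert a.com -> 10.0.0.2 (expiry=25+13=38). clock=25
Op 26: insert a.com -> 10.0.0.1 (expiry=25+16=41). clock=25
Op 27: insert a.com -> 10.0.0.1 (expiry=25+16=41). clock=25
Final clock = 25
Final cache (unexpired): {a.com,b.com} -> size=2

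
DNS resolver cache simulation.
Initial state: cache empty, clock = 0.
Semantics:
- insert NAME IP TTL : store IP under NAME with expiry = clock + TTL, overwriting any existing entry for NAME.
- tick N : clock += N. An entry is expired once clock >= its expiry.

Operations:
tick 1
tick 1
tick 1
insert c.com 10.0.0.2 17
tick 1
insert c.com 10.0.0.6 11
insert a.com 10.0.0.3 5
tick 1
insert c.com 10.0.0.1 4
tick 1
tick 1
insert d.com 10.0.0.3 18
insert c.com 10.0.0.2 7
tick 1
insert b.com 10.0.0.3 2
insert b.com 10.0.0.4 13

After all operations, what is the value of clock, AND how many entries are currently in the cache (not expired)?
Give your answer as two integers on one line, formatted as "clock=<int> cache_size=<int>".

Op 1: tick 1 -> clock=1.
Op 2: tick 1 -> clock=2.
Op 3: tick 1 -> clock=3.
Op 4: insert c.com -> 10.0.0.2 (expiry=3+17=20). clock=3
Op 5: tick 1 -> clock=4.
Op 6: insert c.com -> 10.0.0.6 (expiry=4+11=15). clock=4
Op 7: insert a.com -> 10.0.0.3 (expiry=4+5=9). clock=4
Op 8: tick 1 -> clock=5.
Op 9: insert c.com -> 10.0.0.1 (expiry=5+4=9). clock=5
Op 10: tick 1 -> clock=6.
Op 11: tick 1 -> clock=7.
Op 12: insert d.com -> 10.0.0.3 (expiry=7+18=25). clock=7
Op 13: insert c.com -> 10.0.0.2 (expiry=7+7=14). clock=7
Op 14: tick 1 -> clock=8.
Op 15: insert b.com -> 10.0.0.3 (expiry=8+2=10). clock=8
Op 16: insert b.com -> 10.0.0.4 (expiry=8+13=21). clock=8
Final clock = 8
Final cache (unexpired): {a.com,b.com,c.com,d.com} -> size=4

Answer: clock=8 cache_size=4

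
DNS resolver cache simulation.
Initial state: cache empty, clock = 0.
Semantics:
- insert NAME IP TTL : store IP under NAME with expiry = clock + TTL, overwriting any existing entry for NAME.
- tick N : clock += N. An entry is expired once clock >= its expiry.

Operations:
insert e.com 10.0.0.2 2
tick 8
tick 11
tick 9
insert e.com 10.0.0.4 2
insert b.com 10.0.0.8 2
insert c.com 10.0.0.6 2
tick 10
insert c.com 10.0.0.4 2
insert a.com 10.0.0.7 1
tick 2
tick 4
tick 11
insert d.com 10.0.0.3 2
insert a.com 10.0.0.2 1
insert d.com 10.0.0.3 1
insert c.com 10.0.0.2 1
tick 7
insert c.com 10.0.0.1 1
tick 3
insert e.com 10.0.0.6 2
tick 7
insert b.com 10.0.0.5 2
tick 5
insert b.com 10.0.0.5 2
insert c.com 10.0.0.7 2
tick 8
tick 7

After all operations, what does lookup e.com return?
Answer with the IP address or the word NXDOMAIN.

Answer: NXDOMAIN

Derivation:
Op 1: insert e.com -> 10.0.0.2 (expiry=0+2=2). clock=0
Op 2: tick 8 -> clock=8. purged={e.com}
Op 3: tick 11 -> clock=19.
Op 4: tick 9 -> clock=28.
Op 5: insert e.com -> 10.0.0.4 (expiry=28+2=30). clock=28
Op 6: insert b.com -> 10.0.0.8 (expiry=28+2=30). clock=28
Op 7: insert c.com -> 10.0.0.6 (expiry=28+2=30). clock=28
Op 8: tick 10 -> clock=38. purged={b.com,c.com,e.com}
Op 9: insert c.com -> 10.0.0.4 (expiry=38+2=40). clock=38
Op 10: insert a.com -> 10.0.0.7 (expiry=38+1=39). clock=38
Op 11: tick 2 -> clock=40. purged={a.com,c.com}
Op 12: tick 4 -> clock=44.
Op 13: tick 11 -> clock=55.
Op 14: insert d.com -> 10.0.0.3 (expiry=55+2=57). clock=55
Op 15: insert a.com -> 10.0.0.2 (expiry=55+1=56). clock=55
Op 16: insert d.com -> 10.0.0.3 (expiry=55+1=56). clock=55
Op 17: insert c.com -> 10.0.0.2 (expiry=55+1=56). clock=55
Op 18: tick 7 -> clock=62. purged={a.com,c.com,d.com}
Op 19: insert c.com -> 10.0.0.1 (expiry=62+1=63). clock=62
Op 20: tick 3 -> clock=65. purged={c.com}
Op 21: insert e.com -> 10.0.0.6 (expiry=65+2=67). clock=65
Op 22: tick 7 -> clock=72. purged={e.com}
Op 23: insert b.com -> 10.0.0.5 (expiry=72+2=74). clock=72
Op 24: tick 5 -> clock=77. purged={b.com}
Op 25: insert b.com -> 10.0.0.5 (expiry=77+2=79). clock=77
Op 26: insert c.com -> 10.0.0.7 (expiry=77+2=79). clock=77
Op 27: tick 8 -> clock=85. purged={b.com,c.com}
Op 28: tick 7 -> clock=92.
lookup e.com: not in cache (expired or never inserted)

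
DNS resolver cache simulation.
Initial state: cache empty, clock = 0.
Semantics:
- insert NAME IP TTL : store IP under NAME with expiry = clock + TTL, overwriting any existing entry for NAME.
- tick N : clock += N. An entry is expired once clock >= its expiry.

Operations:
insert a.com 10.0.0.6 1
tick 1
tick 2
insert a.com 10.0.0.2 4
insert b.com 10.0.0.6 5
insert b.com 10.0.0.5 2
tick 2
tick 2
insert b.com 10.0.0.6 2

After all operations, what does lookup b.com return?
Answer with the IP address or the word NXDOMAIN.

Answer: 10.0.0.6

Derivation:
Op 1: insert a.com -> 10.0.0.6 (expiry=0+1=1). clock=0
Op 2: tick 1 -> clock=1. purged={a.com}
Op 3: tick 2 -> clock=3.
Op 4: insert a.com -> 10.0.0.2 (expiry=3+4=7). clock=3
Op 5: insert b.com -> 10.0.0.6 (expiry=3+5=8). clock=3
Op 6: insert b.com -> 10.0.0.5 (expiry=3+2=5). clock=3
Op 7: tick 2 -> clock=5. purged={b.com}
Op 8: tick 2 -> clock=7. purged={a.com}
Op 9: insert b.com -> 10.0.0.6 (expiry=7+2=9). clock=7
lookup b.com: present, ip=10.0.0.6 expiry=9 > clock=7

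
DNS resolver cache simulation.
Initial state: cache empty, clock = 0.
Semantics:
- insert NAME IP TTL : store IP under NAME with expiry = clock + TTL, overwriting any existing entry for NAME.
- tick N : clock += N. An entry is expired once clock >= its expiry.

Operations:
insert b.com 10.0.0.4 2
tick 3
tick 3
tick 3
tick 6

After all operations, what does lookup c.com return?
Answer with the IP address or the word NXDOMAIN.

Op 1: insert b.com -> 10.0.0.4 (expiry=0+2=2). clock=0
Op 2: tick 3 -> clock=3. purged={b.com}
Op 3: tick 3 -> clock=6.
Op 4: tick 3 -> clock=9.
Op 5: tick 6 -> clock=15.
lookup c.com: not in cache (expired or never inserted)

Answer: NXDOMAIN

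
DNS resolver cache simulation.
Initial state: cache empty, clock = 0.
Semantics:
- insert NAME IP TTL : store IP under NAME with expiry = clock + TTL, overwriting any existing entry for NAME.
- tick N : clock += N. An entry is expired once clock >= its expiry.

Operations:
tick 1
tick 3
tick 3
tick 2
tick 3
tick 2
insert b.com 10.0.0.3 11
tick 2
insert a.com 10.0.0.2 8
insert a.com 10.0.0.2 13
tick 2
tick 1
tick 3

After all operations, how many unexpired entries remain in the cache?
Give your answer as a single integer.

Op 1: tick 1 -> clock=1.
Op 2: tick 3 -> clock=4.
Op 3: tick 3 -> clock=7.
Op 4: tick 2 -> clock=9.
Op 5: tick 3 -> clock=12.
Op 6: tick 2 -> clock=14.
Op 7: insert b.com -> 10.0.0.3 (expiry=14+11=25). clock=14
Op 8: tick 2 -> clock=16.
Op 9: insert a.com -> 10.0.0.2 (expiry=16+8=24). clock=16
Op 10: insert a.com -> 10.0.0.2 (expiry=16+13=29). clock=16
Op 11: tick 2 -> clock=18.
Op 12: tick 1 -> clock=19.
Op 13: tick 3 -> clock=22.
Final cache (unexpired): {a.com,b.com} -> size=2

Answer: 2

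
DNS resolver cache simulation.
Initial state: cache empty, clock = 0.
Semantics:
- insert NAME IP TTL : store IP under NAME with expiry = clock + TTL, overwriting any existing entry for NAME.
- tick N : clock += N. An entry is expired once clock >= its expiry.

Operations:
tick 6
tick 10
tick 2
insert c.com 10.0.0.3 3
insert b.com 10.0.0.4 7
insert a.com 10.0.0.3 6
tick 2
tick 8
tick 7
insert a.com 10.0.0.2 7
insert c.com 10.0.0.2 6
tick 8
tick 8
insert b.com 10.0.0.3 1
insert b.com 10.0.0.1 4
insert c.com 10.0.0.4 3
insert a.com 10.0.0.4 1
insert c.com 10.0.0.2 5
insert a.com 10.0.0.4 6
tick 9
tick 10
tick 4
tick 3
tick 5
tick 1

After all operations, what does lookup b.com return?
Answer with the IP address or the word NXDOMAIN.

Op 1: tick 6 -> clock=6.
Op 2: tick 10 -> clock=16.
Op 3: tick 2 -> clock=18.
Op 4: insert c.com -> 10.0.0.3 (expiry=18+3=21). clock=18
Op 5: insert b.com -> 10.0.0.4 (expiry=18+7=25). clock=18
Op 6: insert a.com -> 10.0.0.3 (expiry=18+6=24). clock=18
Op 7: tick 2 -> clock=20.
Op 8: tick 8 -> clock=28. purged={a.com,b.com,c.com}
Op 9: tick 7 -> clock=35.
Op 10: insert a.com -> 10.0.0.2 (expiry=35+7=42). clock=35
Op 11: insert c.com -> 10.0.0.2 (expiry=35+6=41). clock=35
Op 12: tick 8 -> clock=43. purged={a.com,c.com}
Op 13: tick 8 -> clock=51.
Op 14: insert b.com -> 10.0.0.3 (expiry=51+1=52). clock=51
Op 15: insert b.com -> 10.0.0.1 (expiry=51+4=55). clock=51
Op 16: insert c.com -> 10.0.0.4 (expiry=51+3=54). clock=51
Op 17: insert a.com -> 10.0.0.4 (expiry=51+1=52). clock=51
Op 18: insert c.com -> 10.0.0.2 (expiry=51+5=56). clock=51
Op 19: insert a.com -> 10.0.0.4 (expiry=51+6=57). clock=51
Op 20: tick 9 -> clock=60. purged={a.com,b.com,c.com}
Op 21: tick 10 -> clock=70.
Op 22: tick 4 -> clock=74.
Op 23: tick 3 -> clock=77.
Op 24: tick 5 -> clock=82.
Op 25: tick 1 -> clock=83.
lookup b.com: not in cache (expired or never inserted)

Answer: NXDOMAIN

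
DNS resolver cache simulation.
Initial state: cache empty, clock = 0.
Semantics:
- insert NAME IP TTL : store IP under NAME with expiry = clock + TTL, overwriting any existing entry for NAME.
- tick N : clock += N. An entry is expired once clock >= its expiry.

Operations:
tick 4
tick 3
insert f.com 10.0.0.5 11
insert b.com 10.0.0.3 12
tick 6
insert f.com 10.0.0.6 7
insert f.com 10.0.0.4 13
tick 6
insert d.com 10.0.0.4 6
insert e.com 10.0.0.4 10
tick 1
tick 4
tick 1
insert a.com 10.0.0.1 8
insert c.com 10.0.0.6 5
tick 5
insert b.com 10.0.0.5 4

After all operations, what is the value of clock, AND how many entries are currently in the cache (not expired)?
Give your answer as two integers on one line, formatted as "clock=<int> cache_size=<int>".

Answer: clock=30 cache_size=2

Derivation:
Op 1: tick 4 -> clock=4.
Op 2: tick 3 -> clock=7.
Op 3: insert f.com -> 10.0.0.5 (expiry=7+11=18). clock=7
Op 4: insert b.com -> 10.0.0.3 (expiry=7+12=19). clock=7
Op 5: tick 6 -> clock=13.
Op 6: insert f.com -> 10.0.0.6 (expiry=13+7=20). clock=13
Op 7: insert f.com -> 10.0.0.4 (expiry=13+13=26). clock=13
Op 8: tick 6 -> clock=19. purged={b.com}
Op 9: insert d.com -> 10.0.0.4 (expiry=19+6=25). clock=19
Op 10: insert e.com -> 10.0.0.4 (expiry=19+10=29). clock=19
Op 11: tick 1 -> clock=20.
Op 12: tick 4 -> clock=24.
Op 13: tick 1 -> clock=25. purged={d.com}
Op 14: insert a.com -> 10.0.0.1 (expiry=25+8=33). clock=25
Op 15: insert c.com -> 10.0.0.6 (expiry=25+5=30). clock=25
Op 16: tick 5 -> clock=30. purged={c.com,e.com,f.com}
Op 17: insert b.com -> 10.0.0.5 (expiry=30+4=34). clock=30
Final clock = 30
Final cache (unexpired): {a.com,b.com} -> size=2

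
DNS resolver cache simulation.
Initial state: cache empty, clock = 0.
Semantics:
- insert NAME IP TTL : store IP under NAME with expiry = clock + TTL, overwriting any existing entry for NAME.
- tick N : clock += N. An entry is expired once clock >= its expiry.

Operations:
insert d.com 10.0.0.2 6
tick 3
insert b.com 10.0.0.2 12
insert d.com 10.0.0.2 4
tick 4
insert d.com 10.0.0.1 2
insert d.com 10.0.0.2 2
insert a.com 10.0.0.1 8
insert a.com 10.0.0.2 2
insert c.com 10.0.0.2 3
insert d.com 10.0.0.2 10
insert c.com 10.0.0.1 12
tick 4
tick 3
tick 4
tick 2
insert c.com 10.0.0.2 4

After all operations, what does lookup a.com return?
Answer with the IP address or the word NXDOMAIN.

Op 1: insert d.com -> 10.0.0.2 (expiry=0+6=6). clock=0
Op 2: tick 3 -> clock=3.
Op 3: insert b.com -> 10.0.0.2 (expiry=3+12=15). clock=3
Op 4: insert d.com -> 10.0.0.2 (expiry=3+4=7). clock=3
Op 5: tick 4 -> clock=7. purged={d.com}
Op 6: insert d.com -> 10.0.0.1 (expiry=7+2=9). clock=7
Op 7: insert d.com -> 10.0.0.2 (expiry=7+2=9). clock=7
Op 8: insert a.com -> 10.0.0.1 (expiry=7+8=15). clock=7
Op 9: insert a.com -> 10.0.0.2 (expiry=7+2=9). clock=7
Op 10: insert c.com -> 10.0.0.2 (expiry=7+3=10). clock=7
Op 11: insert d.com -> 10.0.0.2 (expiry=7+10=17). clock=7
Op 12: insert c.com -> 10.0.0.1 (expiry=7+12=19). clock=7
Op 13: tick 4 -> clock=11. purged={a.com}
Op 14: tick 3 -> clock=14.
Op 15: tick 4 -> clock=18. purged={b.com,d.com}
Op 16: tick 2 -> clock=20. purged={c.com}
Op 17: insert c.com -> 10.0.0.2 (expiry=20+4=24). clock=20
lookup a.com: not in cache (expired or never inserted)

Answer: NXDOMAIN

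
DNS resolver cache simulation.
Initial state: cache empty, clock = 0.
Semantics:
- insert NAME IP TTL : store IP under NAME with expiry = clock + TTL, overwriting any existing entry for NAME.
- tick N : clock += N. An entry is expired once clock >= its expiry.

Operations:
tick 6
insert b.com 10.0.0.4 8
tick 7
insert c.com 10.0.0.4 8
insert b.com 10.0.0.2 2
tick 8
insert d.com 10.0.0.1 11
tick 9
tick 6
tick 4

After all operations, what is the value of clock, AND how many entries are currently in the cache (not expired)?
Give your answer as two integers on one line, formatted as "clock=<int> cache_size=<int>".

Op 1: tick 6 -> clock=6.
Op 2: insert b.com -> 10.0.0.4 (expiry=6+8=14). clock=6
Op 3: tick 7 -> clock=13.
Op 4: insert c.com -> 10.0.0.4 (expiry=13+8=21). clock=13
Op 5: insert b.com -> 10.0.0.2 (expiry=13+2=15). clock=13
Op 6: tick 8 -> clock=21. purged={b.com,c.com}
Op 7: insert d.com -> 10.0.0.1 (expiry=21+11=32). clock=21
Op 8: tick 9 -> clock=30.
Op 9: tick 6 -> clock=36. purged={d.com}
Op 10: tick 4 -> clock=40.
Final clock = 40
Final cache (unexpired): {} -> size=0

Answer: clock=40 cache_size=0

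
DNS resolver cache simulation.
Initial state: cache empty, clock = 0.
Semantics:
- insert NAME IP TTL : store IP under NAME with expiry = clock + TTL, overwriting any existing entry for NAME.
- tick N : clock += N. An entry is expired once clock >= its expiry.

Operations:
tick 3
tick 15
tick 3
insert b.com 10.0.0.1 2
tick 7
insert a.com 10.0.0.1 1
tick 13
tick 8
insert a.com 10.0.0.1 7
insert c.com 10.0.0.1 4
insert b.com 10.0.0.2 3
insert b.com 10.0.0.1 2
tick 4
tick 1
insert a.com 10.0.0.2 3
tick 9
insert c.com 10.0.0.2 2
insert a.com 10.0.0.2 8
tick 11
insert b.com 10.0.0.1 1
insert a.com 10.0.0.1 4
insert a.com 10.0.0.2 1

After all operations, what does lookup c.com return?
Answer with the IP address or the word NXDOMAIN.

Answer: NXDOMAIN

Derivation:
Op 1: tick 3 -> clock=3.
Op 2: tick 15 -> clock=18.
Op 3: tick 3 -> clock=21.
Op 4: insert b.com -> 10.0.0.1 (expiry=21+2=23). clock=21
Op 5: tick 7 -> clock=28. purged={b.com}
Op 6: insert a.com -> 10.0.0.1 (expiry=28+1=29). clock=28
Op 7: tick 13 -> clock=41. purged={a.com}
Op 8: tick 8 -> clock=49.
Op 9: insert a.com -> 10.0.0.1 (expiry=49+7=56). clock=49
Op 10: insert c.com -> 10.0.0.1 (expiry=49+4=53). clock=49
Op 11: insert b.com -> 10.0.0.2 (expiry=49+3=52). clock=49
Op 12: insert b.com -> 10.0.0.1 (expiry=49+2=51). clock=49
Op 13: tick 4 -> clock=53. purged={b.com,c.com}
Op 14: tick 1 -> clock=54.
Op 15: insert a.com -> 10.0.0.2 (expiry=54+3=57). clock=54
Op 16: tick 9 -> clock=63. purged={a.com}
Op 17: insert c.com -> 10.0.0.2 (expiry=63+2=65). clock=63
Op 18: insert a.com -> 10.0.0.2 (expiry=63+8=71). clock=63
Op 19: tick 11 -> clock=74. purged={a.com,c.com}
Op 20: insert b.com -> 10.0.0.1 (expiry=74+1=75). clock=74
Op 21: insert a.com -> 10.0.0.1 (expiry=74+4=78). clock=74
Op 22: insert a.com -> 10.0.0.2 (expiry=74+1=75). clock=74
lookup c.com: not in cache (expired or never inserted)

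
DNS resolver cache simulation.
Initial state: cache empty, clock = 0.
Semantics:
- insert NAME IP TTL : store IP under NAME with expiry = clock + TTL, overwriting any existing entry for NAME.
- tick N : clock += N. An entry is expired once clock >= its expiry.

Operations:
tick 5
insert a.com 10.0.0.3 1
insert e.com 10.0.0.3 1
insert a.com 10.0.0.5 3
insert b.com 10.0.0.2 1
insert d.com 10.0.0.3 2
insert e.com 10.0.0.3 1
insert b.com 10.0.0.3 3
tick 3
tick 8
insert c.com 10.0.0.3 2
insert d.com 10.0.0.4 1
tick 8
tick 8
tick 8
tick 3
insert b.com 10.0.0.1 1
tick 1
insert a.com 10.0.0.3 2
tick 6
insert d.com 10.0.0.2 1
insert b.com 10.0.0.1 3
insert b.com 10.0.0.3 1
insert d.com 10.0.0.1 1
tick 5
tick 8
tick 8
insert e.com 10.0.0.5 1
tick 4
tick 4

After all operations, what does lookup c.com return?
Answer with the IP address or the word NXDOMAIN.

Answer: NXDOMAIN

Derivation:
Op 1: tick 5 -> clock=5.
Op 2: insert a.com -> 10.0.0.3 (expiry=5+1=6). clock=5
Op 3: insert e.com -> 10.0.0.3 (expiry=5+1=6). clock=5
Op 4: insert a.com -> 10.0.0.5 (expiry=5+3=8). clock=5
Op 5: insert b.com -> 10.0.0.2 (expiry=5+1=6). clock=5
Op 6: insert d.com -> 10.0.0.3 (expiry=5+2=7). clock=5
Op 7: insert e.com -> 10.0.0.3 (expiry=5+1=6). clock=5
Op 8: insert b.com -> 10.0.0.3 (expiry=5+3=8). clock=5
Op 9: tick 3 -> clock=8. purged={a.com,b.com,d.com,e.com}
Op 10: tick 8 -> clock=16.
Op 11: insert c.com -> 10.0.0.3 (expiry=16+2=18). clock=16
Op 12: insert d.com -> 10.0.0.4 (expiry=16+1=17). clock=16
Op 13: tick 8 -> clock=24. purged={c.com,d.com}
Op 14: tick 8 -> clock=32.
Op 15: tick 8 -> clock=40.
Op 16: tick 3 -> clock=43.
Op 17: insert b.com -> 10.0.0.1 (expiry=43+1=44). clock=43
Op 18: tick 1 -> clock=44. purged={b.com}
Op 19: insert a.com -> 10.0.0.3 (expiry=44+2=46). clock=44
Op 20: tick 6 -> clock=50. purged={a.com}
Op 21: insert d.com -> 10.0.0.2 (expiry=50+1=51). clock=50
Op 22: insert b.com -> 10.0.0.1 (expiry=50+3=53). clock=50
Op 23: insert b.com -> 10.0.0.3 (expiry=50+1=51). clock=50
Op 24: insert d.com -> 10.0.0.1 (expiry=50+1=51). clock=50
Op 25: tick 5 -> clock=55. purged={b.com,d.com}
Op 26: tick 8 -> clock=63.
Op 27: tick 8 -> clock=71.
Op 28: insert e.com -> 10.0.0.5 (expiry=71+1=72). clock=71
Op 29: tick 4 -> clock=75. purged={e.com}
Op 30: tick 4 -> clock=79.
lookup c.com: not in cache (expired or never inserted)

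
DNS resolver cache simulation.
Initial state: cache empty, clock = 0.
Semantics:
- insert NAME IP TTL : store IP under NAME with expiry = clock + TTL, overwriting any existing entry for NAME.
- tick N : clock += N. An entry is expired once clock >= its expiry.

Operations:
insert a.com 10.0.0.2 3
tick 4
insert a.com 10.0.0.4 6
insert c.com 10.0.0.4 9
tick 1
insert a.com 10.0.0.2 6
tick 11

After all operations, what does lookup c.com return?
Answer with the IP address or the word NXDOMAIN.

Answer: NXDOMAIN

Derivation:
Op 1: insert a.com -> 10.0.0.2 (expiry=0+3=3). clock=0
Op 2: tick 4 -> clock=4. purged={a.com}
Op 3: insert a.com -> 10.0.0.4 (expiry=4+6=10). clock=4
Op 4: insert c.com -> 10.0.0.4 (expiry=4+9=13). clock=4
Op 5: tick 1 -> clock=5.
Op 6: insert a.com -> 10.0.0.2 (expiry=5+6=11). clock=5
Op 7: tick 11 -> clock=16. purged={a.com,c.com}
lookup c.com: not in cache (expired or never inserted)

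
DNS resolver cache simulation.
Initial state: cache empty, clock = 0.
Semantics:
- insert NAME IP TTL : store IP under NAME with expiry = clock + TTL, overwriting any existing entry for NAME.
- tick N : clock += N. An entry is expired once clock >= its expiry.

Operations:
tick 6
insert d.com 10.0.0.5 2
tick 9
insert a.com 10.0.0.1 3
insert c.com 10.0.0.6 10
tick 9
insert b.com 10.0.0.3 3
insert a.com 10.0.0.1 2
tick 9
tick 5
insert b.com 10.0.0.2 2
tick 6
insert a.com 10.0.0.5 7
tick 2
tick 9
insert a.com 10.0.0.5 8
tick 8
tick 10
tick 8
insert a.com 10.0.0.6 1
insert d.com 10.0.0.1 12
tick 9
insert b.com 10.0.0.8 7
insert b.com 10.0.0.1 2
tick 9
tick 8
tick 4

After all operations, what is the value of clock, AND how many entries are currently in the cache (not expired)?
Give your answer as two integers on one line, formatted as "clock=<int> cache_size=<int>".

Answer: clock=111 cache_size=0

Derivation:
Op 1: tick 6 -> clock=6.
Op 2: insert d.com -> 10.0.0.5 (expiry=6+2=8). clock=6
Op 3: tick 9 -> clock=15. purged={d.com}
Op 4: insert a.com -> 10.0.0.1 (expiry=15+3=18). clock=15
Op 5: insert c.com -> 10.0.0.6 (expiry=15+10=25). clock=15
Op 6: tick 9 -> clock=24. purged={a.com}
Op 7: insert b.com -> 10.0.0.3 (expiry=24+3=27). clock=24
Op 8: insert a.com -> 10.0.0.1 (expiry=24+2=26). clock=24
Op 9: tick 9 -> clock=33. purged={a.com,b.com,c.com}
Op 10: tick 5 -> clock=38.
Op 11: insert b.com -> 10.0.0.2 (expiry=38+2=40). clock=38
Op 12: tick 6 -> clock=44. purged={b.com}
Op 13: insert a.com -> 10.0.0.5 (expiry=44+7=51). clock=44
Op 14: tick 2 -> clock=46.
Op 15: tick 9 -> clock=55. purged={a.com}
Op 16: insert a.com -> 10.0.0.5 (expiry=55+8=63). clock=55
Op 17: tick 8 -> clock=63. purged={a.com}
Op 18: tick 10 -> clock=73.
Op 19: tick 8 -> clock=81.
Op 20: insert a.com -> 10.0.0.6 (expiry=81+1=82). clock=81
Op 21: insert d.com -> 10.0.0.1 (expiry=81+12=93). clock=81
Op 22: tick 9 -> clock=90. purged={a.com}
Op 23: insert b.com -> 10.0.0.8 (expiry=90+7=97). clock=90
Op 24: insert b.com -> 10.0.0.1 (expiry=90+2=92). clock=90
Op 25: tick 9 -> clock=99. purged={b.com,d.com}
Op 26: tick 8 -> clock=107.
Op 27: tick 4 -> clock=111.
Final clock = 111
Final cache (unexpired): {} -> size=0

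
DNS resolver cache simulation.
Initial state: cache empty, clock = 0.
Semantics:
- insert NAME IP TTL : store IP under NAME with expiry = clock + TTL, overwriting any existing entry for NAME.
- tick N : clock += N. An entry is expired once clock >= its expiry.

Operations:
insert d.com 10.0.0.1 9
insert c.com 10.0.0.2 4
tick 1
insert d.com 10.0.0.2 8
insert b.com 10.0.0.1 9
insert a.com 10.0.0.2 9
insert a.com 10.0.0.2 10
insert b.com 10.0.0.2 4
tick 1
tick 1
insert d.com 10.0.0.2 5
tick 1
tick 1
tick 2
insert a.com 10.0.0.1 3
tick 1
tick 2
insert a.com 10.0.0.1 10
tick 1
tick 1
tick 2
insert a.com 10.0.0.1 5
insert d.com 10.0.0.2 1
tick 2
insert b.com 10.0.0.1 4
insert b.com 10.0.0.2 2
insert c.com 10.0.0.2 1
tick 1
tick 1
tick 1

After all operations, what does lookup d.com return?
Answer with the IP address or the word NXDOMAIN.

Op 1: insert d.com -> 10.0.0.1 (expiry=0+9=9). clock=0
Op 2: insert c.com -> 10.0.0.2 (expiry=0+4=4). clock=0
Op 3: tick 1 -> clock=1.
Op 4: insert d.com -> 10.0.0.2 (expiry=1+8=9). clock=1
Op 5: insert b.com -> 10.0.0.1 (expiry=1+9=10). clock=1
Op 6: insert a.com -> 10.0.0.2 (expiry=1+9=10). clock=1
Op 7: insert a.com -> 10.0.0.2 (expiry=1+10=11). clock=1
Op 8: insert b.com -> 10.0.0.2 (expiry=1+4=5). clock=1
Op 9: tick 1 -> clock=2.
Op 10: tick 1 -> clock=3.
Op 11: insert d.com -> 10.0.0.2 (expiry=3+5=8). clock=3
Op 12: tick 1 -> clock=4. purged={c.com}
Op 13: tick 1 -> clock=5. purged={b.com}
Op 14: tick 2 -> clock=7.
Op 15: insert a.com -> 10.0.0.1 (expiry=7+3=10). clock=7
Op 16: tick 1 -> clock=8. purged={d.com}
Op 17: tick 2 -> clock=10. purged={a.com}
Op 18: insert a.com -> 10.0.0.1 (expiry=10+10=20). clock=10
Op 19: tick 1 -> clock=11.
Op 20: tick 1 -> clock=12.
Op 21: tick 2 -> clock=14.
Op 22: insert a.com -> 10.0.0.1 (expiry=14+5=19). clock=14
Op 23: insert d.com -> 10.0.0.2 (expiry=14+1=15). clock=14
Op 24: tick 2 -> clock=16. purged={d.com}
Op 25: insert b.com -> 10.0.0.1 (expiry=16+4=20). clock=16
Op 26: insert b.com -> 10.0.0.2 (expiry=16+2=18). clock=16
Op 27: insert c.com -> 10.0.0.2 (expiry=16+1=17). clock=16
Op 28: tick 1 -> clock=17. purged={c.com}
Op 29: tick 1 -> clock=18. purged={b.com}
Op 30: tick 1 -> clock=19. purged={a.com}
lookup d.com: not in cache (expired or never inserted)

Answer: NXDOMAIN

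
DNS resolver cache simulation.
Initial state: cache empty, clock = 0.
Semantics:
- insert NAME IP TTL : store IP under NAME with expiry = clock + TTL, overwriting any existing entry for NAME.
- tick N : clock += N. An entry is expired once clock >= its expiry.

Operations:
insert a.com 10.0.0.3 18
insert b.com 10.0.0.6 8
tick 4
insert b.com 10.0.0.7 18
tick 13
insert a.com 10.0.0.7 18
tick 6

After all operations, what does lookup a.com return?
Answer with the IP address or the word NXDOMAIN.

Op 1: insert a.com -> 10.0.0.3 (expiry=0+18=18). clock=0
Op 2: insert b.com -> 10.0.0.6 (expiry=0+8=8). clock=0
Op 3: tick 4 -> clock=4.
Op 4: insert b.com -> 10.0.0.7 (expiry=4+18=22). clock=4
Op 5: tick 13 -> clock=17.
Op 6: insert a.com -> 10.0.0.7 (expiry=17+18=35). clock=17
Op 7: tick 6 -> clock=23. purged={b.com}
lookup a.com: present, ip=10.0.0.7 expiry=35 > clock=23

Answer: 10.0.0.7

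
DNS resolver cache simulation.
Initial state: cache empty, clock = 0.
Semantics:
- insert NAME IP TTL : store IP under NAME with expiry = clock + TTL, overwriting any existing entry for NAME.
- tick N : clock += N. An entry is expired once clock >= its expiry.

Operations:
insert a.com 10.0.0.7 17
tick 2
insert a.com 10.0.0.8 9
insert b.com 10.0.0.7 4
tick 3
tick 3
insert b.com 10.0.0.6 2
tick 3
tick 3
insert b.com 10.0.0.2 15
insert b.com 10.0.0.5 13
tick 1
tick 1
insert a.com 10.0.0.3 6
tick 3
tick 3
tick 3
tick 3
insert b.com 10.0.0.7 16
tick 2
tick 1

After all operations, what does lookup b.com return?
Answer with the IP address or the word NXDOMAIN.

Op 1: insert a.com -> 10.0.0.7 (expiry=0+17=17). clock=0
Op 2: tick 2 -> clock=2.
Op 3: insert a.com -> 10.0.0.8 (expiry=2+9=11). clock=2
Op 4: insert b.com -> 10.0.0.7 (expiry=2+4=6). clock=2
Op 5: tick 3 -> clock=5.
Op 6: tick 3 -> clock=8. purged={b.com}
Op 7: insert b.com -> 10.0.0.6 (expiry=8+2=10). clock=8
Op 8: tick 3 -> clock=11. purged={a.com,b.com}
Op 9: tick 3 -> clock=14.
Op 10: insert b.com -> 10.0.0.2 (expiry=14+15=29). clock=14
Op 11: insert b.com -> 10.0.0.5 (expiry=14+13=27). clock=14
Op 12: tick 1 -> clock=15.
Op 13: tick 1 -> clock=16.
Op 14: insert a.com -> 10.0.0.3 (expiry=16+6=22). clock=16
Op 15: tick 3 -> clock=19.
Op 16: tick 3 -> clock=22. purged={a.com}
Op 17: tick 3 -> clock=25.
Op 18: tick 3 -> clock=28. purged={b.com}
Op 19: insert b.com -> 10.0.0.7 (expiry=28+16=44). clock=28
Op 20: tick 2 -> clock=30.
Op 21: tick 1 -> clock=31.
lookup b.com: present, ip=10.0.0.7 expiry=44 > clock=31

Answer: 10.0.0.7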